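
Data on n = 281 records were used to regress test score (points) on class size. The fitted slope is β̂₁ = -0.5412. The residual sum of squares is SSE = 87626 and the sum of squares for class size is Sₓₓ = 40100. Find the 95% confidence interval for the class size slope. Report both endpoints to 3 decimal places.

(-0.715, -0.367)

MSE = SSE/(n − 2) = 87626/279 = 314.072.
SE(β̂₁) = √(MSE/Sₓₓ) = √(314.072/40100) = 0.0884998.
df = n − 2 = 279.
t* = t_{0.025, 279} = 1.968503.
Margin = t* × SE = 1.968503 × 0.0884998 = 0.17421.
CI: -0.5412 ± 0.17421 → (-0.715, -0.367).
With 95% confidence, each one-unit increase in class size is associated with a change of between -0.715 and -0.367 points in test score.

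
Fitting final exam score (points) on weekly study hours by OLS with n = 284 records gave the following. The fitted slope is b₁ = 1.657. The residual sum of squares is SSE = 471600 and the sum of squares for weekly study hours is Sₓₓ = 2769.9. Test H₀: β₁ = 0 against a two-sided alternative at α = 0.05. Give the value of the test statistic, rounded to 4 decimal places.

MSE = SSE/(n − 2) = 471600/282 = 1672.34.
SE(b₁) = √(MSE/Sₓₓ) = √(1672.34/2769.9) = 0.777017.
t = 1.657 / 0.777017 = 2.1325.
df = n − 2 = 282.
Two-sided p ≈ 0.0338, which is < 0.05, so reject H₀.
There is evidence that weekly study hours is associated with final exam score.

t = 2.1325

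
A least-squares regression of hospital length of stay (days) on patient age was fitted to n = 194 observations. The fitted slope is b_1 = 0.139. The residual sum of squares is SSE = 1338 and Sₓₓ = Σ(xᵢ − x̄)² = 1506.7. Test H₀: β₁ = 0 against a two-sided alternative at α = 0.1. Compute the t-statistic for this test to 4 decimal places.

t = 2.0439

MSE = SSE/(n − 2) = 1338/192 = 6.96875.
SE(b_1) = √(MSE/Sₓₓ) = √(6.96875/1506.7) = 0.0680086.
t = 0.139 / 0.0680086 = 2.0439.
df = n − 2 = 192.
Two-sided p ≈ 0.0423, which is < 0.1, so reject H₀.
There is evidence that patient age is associated with hospital length of stay.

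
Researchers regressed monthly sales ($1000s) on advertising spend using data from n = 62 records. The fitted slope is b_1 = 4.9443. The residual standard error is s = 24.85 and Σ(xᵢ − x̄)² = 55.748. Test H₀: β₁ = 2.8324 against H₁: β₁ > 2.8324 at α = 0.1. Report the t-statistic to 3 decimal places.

SE(b_1) = s/√Sₓₓ = 24.85/√55.748 = 3.32822.
t = (4.9443 − 2.8324) / 3.32822 = 0.635.
df = n − 2 = 60.
One-sided p ≈ 0.2641, which is ≥ 0.1, so fail to reject H₀.
The data do not give significant evidence that the true slope on advertising spend exceeds 2.8324 $1000s per unit.

t = 0.635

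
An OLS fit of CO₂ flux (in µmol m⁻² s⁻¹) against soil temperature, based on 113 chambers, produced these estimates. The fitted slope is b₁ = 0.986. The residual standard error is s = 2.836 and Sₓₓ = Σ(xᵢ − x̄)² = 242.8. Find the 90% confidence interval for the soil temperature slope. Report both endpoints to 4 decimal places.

SE(b₁) = s/√Sₓₓ = 2.836/√242.8 = 0.182004.
df = n − 2 = 111.
t* = t_{0.05, 111} = 1.658697.
Margin = t* × SE = 1.658697 × 0.182004 = 0.301890.
CI: 0.986 ± 0.301890 → (0.6841, 1.2879).
With 90% confidence, each one-unit increase in soil temperature is associated with a change of between 0.6841 and 1.2879 µmol m⁻² s⁻¹ in CO₂ flux.

(0.6841, 1.2879)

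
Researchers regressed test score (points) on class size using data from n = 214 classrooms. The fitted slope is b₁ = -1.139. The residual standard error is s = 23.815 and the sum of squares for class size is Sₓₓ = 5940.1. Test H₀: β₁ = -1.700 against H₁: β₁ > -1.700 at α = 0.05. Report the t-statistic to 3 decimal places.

SE(b₁) = s/√Sₓₓ = 23.815/√5940.1 = 0.308997.
t = (-1.139 − (-1.700)) / 0.308997 = 1.816.
df = n − 2 = 212.
One-sided p ≈ 0.0354, which is < 0.05, so reject H₀.
There is evidence that the true slope on class size exceeds -1.700 points per unit.

t = 1.816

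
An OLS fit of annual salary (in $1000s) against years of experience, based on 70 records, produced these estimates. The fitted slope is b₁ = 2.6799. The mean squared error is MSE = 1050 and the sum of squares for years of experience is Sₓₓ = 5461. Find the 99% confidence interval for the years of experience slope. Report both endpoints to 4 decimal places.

(1.5179, 3.8419)

SE(b₁) = √(MSE/Sₓₓ) = √(1050/5461) = 0.438489.
df = n − 2 = 68.
t* = t_{0.005, 68} = 2.650081.
Margin = t* × SE = 2.650081 × 0.438489 = 1.162031.
CI: 2.6799 ± 1.162031 → (1.5179, 3.8419).
With 99% confidence, each one-unit increase in years of experience is associated with a change of between 1.5179 and 3.8419 $1000s in annual salary.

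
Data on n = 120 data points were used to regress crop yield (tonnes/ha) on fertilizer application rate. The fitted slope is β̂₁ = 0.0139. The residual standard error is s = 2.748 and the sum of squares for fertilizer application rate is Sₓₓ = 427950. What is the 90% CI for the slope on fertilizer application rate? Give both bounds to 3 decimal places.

SE(β̂₁) = s/√Sₓₓ = 2.748/√427950 = 0.00420069.
df = n − 2 = 118.
t* = t_{0.05, 118} = 1.65787.
Margin = t* × SE = 1.65787 × 0.00420069 = 0.00696.
CI: 0.0139 ± 0.00696 → (0.007, 0.021).
With 90% confidence, each one-unit increase in fertilizer application rate is associated with a change of between 0.007 and 0.021 tonnes/ha in crop yield.

(0.007, 0.021)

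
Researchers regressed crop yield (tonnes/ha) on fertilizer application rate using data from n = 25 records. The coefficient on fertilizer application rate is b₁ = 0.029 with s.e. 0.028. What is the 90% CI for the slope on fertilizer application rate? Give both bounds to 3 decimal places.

(-0.019, 0.077)

df = n − 2 = 25 − 2 = 23.
t* = t_{0.05, 23} = 1.713872.
Margin = t* × SE = 1.713872 × 0.028 = 0.04799.
CI: 0.029 ± 0.04799 → (-0.019, 0.077).
With 90% confidence, each one-unit increase in fertilizer application rate is associated with a change of between -0.019 and 0.077 tonnes/ha in crop yield.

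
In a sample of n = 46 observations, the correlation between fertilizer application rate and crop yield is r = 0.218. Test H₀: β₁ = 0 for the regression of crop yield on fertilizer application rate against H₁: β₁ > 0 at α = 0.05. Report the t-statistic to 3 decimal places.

t = 1.482

t = r·√(n − 2)/√(1 − r²) = 0.218·√44/√0.952476 = 1.482.
df = n − 2 = 44.
One-sided p ≈ 0.0728, which is ≥ 0.05, so fail to reject H₀.
The data do not give significant evidence of a linear association between fertilizer application rate and crop yield.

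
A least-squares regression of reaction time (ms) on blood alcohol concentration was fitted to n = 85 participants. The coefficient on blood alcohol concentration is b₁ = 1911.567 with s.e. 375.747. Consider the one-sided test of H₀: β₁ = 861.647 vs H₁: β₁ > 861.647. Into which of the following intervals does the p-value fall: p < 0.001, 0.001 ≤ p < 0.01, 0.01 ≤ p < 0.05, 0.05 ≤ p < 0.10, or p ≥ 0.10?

0.001 ≤ p < 0.01

t = (1911.567 − 861.647) / 375.747 = 2.794.
df = n − 2 = 85 − 2 = 83.
One-sided p = P(T_{83} > t) ≈ 0.0032.
So 0.001 ≤ p < 0.01.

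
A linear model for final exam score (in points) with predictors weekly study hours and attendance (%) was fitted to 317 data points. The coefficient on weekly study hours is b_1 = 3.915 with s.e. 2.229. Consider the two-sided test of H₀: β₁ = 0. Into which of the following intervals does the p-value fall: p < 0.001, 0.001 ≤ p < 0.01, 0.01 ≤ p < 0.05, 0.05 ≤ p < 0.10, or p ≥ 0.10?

0.05 ≤ p < 0.10

t = 3.915 / 2.229 = 1.756.
df = n − k − 1 = 317 − 2 − 1 = 314.
Two-sided p = 2·P(T_{314} > |t|) ≈ 0.0800.
So 0.05 ≤ p < 0.10.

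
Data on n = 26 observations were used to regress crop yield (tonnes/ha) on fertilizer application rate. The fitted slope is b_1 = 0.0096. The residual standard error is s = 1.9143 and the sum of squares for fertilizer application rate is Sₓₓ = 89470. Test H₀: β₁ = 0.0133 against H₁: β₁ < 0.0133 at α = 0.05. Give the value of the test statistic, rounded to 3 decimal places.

SE(b_1) = s/√Sₓₓ = 1.9143/√89470 = 0.00639987.
t = (0.0096 − 0.0133) / 0.00639987 = -0.578.
df = n − 2 = 24.
One-sided p ≈ 0.2843, which is ≥ 0.05, so fail to reject H₀.
The data do not give significant evidence that the true slope on fertilizer application rate is below 0.0133 tonnes/ha per unit.

t = -0.578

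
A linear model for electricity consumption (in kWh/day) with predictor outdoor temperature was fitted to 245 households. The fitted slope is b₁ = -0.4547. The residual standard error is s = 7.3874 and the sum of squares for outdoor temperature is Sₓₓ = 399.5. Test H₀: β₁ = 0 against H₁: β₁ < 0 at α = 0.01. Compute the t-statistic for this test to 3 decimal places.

SE(b₁) = s/√Sₓₓ = 7.3874/√399.5 = 0.369601.
t = -0.4547 / 0.369601 = -1.230.
df = n − 2 = 243.
One-sided p ≈ 0.1099, which is ≥ 0.01, so fail to reject H₀.
The data do not give significant evidence that the true slope on outdoor temperature is negative.

t = -1.230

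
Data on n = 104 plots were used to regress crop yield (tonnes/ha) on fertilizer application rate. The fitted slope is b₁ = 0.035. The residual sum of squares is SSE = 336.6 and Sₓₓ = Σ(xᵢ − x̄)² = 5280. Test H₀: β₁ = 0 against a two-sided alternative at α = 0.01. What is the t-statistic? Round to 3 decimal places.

MSE = SSE/(n − 2) = 336.6/102 = 3.3.
SE(b₁) = √(MSE/Sₓₓ) = √(3.3/5280) = 0.025.
t = 0.035 / 0.025 = 1.400.
df = n − 2 = 102.
Two-sided p ≈ 0.1645, which is ≥ 0.01, so fail to reject H₀.
The data do not give significant evidence of an association between fertilizer application rate and crop yield.

t = 1.400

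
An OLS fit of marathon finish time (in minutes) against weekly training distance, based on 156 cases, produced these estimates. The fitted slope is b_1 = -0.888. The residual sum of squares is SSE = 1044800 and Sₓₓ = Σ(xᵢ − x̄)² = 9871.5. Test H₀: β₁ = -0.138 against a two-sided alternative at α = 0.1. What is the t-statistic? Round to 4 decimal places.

t = -0.9047

MSE = SSE/(n − 2) = 1044800/154 = 6784.42.
SE(b_1) = √(MSE/Sₓₓ) = √(6784.42/9871.5) = 0.829019.
t = (-0.888 − (-0.138)) / 0.829019 = -0.9047.
df = n − 2 = 154.
Two-sided p ≈ 0.3670, which is ≥ 0.1, so fail to reject H₀.
The data are consistent with a true slope of -0.138 minutes per unit of weekly training distance.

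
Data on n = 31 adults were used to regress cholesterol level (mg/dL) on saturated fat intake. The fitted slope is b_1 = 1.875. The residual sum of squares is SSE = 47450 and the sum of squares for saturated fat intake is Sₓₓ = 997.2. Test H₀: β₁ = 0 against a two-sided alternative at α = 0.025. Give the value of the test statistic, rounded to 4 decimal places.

t = 1.4638

MSE = SSE/(n − 2) = 47450/29 = 1636.21.
SE(b_1) = √(MSE/Sₓₓ) = √(1636.21/997.2) = 1.28094.
t = 1.875 / 1.28094 = 1.4638.
df = n − 2 = 29.
Two-sided p ≈ 0.1540, which is ≥ 0.025, so fail to reject H₀.
The data do not give significant evidence of an association between saturated fat intake and cholesterol level.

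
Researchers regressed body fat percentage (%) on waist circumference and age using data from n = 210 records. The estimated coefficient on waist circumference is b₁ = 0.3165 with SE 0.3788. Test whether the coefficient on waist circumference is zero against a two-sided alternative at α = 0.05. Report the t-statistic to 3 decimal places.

t = 0.836

H₀: β₁ = 0 vs H₁: β₁ ≠ 0.
t = (b₁ − β₁⁰)/SE = 0.3165 / 0.3788 = 0.836.
df = n − k − 1 = 210 − 2 − 1 = 207.
Two-sided p ≈ 0.4044, which is ≥ 0.05, so fail to reject H₀.
The data do not give significant evidence of an association between waist circumference and body fat percentage, after adjusting for the other predictors.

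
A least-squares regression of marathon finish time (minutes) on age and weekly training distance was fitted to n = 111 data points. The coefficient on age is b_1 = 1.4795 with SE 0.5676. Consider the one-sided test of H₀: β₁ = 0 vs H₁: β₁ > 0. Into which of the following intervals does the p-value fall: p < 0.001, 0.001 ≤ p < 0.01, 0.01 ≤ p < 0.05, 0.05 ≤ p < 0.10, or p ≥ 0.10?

0.001 ≤ p < 0.01

t = 1.4795 / 0.5676 = 2.607.
df = n − k − 1 = 111 − 2 − 1 = 108.
One-sided p = P(T_{108} > t) ≈ 0.0052.
So 0.001 ≤ p < 0.01.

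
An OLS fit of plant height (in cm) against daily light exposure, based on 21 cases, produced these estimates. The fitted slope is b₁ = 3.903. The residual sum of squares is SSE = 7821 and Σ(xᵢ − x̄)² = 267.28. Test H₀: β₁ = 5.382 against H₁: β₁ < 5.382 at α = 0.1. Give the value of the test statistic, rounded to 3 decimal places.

MSE = SSE/(n − 2) = 7821/19 = 411.632.
SE(b₁) = √(MSE/Sₓₓ) = √(411.632/267.28) = 1.241.
t = (3.903 − 5.382) / 1.241 = -1.192.
df = n − 2 = 19.
One-sided p ≈ 0.1240, which is ≥ 0.1, so fail to reject H₀.
The data do not give significant evidence that the true slope on daily light exposure is below 5.382 cm per unit.

t = -1.192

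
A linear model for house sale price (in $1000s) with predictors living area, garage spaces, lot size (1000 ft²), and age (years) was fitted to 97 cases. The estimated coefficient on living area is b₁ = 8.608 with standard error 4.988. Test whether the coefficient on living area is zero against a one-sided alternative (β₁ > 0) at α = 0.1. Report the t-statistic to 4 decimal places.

H₀: β₁ = 0 vs H₁: β₁ > 0.
t = (b₁ − β₁⁰)/SE = 8.608 / 4.988 = 1.7257.
df = n − k − 1 = 97 − 4 − 1 = 92.
One-sided p ≈ 0.0439, which is < 0.1, so reject H₀.
There is evidence that the true slope on living area is positive, holding the other predictors fixed.

t = 1.7257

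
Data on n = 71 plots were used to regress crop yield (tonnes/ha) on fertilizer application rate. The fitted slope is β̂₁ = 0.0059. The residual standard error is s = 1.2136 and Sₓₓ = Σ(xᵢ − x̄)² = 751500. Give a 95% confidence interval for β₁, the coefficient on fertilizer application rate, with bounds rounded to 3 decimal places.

SE(β̂₁) = s/√Sₓₓ = 1.2136/√751500 = 0.00139995.
df = n − 2 = 69.
t* = t_{0.025, 69} = 1.994945.
Margin = t* × SE = 1.994945 × 0.00139995 = 0.00279.
CI: 0.0059 ± 0.00279 → (0.003, 0.009).
With 95% confidence, each one-unit increase in fertilizer application rate is associated with a change of between 0.003 and 0.009 tonnes/ha in crop yield.

(0.003, 0.009)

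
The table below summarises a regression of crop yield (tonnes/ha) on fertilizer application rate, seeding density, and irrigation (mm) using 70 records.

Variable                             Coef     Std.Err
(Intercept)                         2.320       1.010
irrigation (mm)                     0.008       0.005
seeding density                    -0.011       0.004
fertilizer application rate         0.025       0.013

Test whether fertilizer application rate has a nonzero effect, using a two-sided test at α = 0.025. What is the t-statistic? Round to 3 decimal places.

t = 1.923

Read off: b = 0.025, SE = 0.013 for fertilizer application rate.
H₀: β₁ = 0 vs H₁: β₁ ≠ 0.
t = 0.025 / 0.013 = 1.923.
df = n − k − 1 = 70 − 3 − 1 = 66.
Two-sided p ≈ 0.0588, which is ≥ 0.025, so fail to reject H₀.
The data do not give significant evidence of an association between fertilizer application rate and crop yield, after adjusting for the other predictors.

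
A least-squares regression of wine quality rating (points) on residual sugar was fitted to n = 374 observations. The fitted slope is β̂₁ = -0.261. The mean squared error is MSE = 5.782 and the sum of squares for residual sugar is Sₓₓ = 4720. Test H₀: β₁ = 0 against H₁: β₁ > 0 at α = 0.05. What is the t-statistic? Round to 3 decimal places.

t = -7.457

SE(β̂₁) = √(MSE/Sₓₓ) = √(5.782/4720) = 0.035.
t = -0.261 / 0.035 = -7.457.
df = n − 2 = 372.
One-sided p ≈ 1.0000, which is ≥ 0.05, so fail to reject H₀.
The data do not give significant evidence that the true slope on residual sugar is positive.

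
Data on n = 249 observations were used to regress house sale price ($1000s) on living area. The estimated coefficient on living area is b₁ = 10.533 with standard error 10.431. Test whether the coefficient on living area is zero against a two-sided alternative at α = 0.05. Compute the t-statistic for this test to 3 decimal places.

t = 1.010

H₀: β₁ = 0 vs H₁: β₁ ≠ 0.
t = (b₁ − β₁⁰)/SE = 10.533 / 10.431 = 1.010.
df = n − 2 = 249 − 2 = 247.
Two-sided p ≈ 0.3136, which is ≥ 0.05, so fail to reject H₀.
The data do not give significant evidence of an association between living area and house sale price.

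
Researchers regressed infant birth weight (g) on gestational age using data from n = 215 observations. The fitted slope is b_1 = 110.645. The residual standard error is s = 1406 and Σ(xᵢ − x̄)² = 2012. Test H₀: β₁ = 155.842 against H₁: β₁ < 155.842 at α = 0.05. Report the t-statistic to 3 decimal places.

SE(b_1) = s/√Sₓₓ = 1406/√2012 = 31.3452.
t = (110.645 − 155.842) / 31.3452 = -1.442.
df = n − 2 = 213.
One-sided p ≈ 0.0754, which is ≥ 0.05, so fail to reject H₀.
The data do not give significant evidence that the true slope on gestational age is below 155.842 g per unit.

t = -1.442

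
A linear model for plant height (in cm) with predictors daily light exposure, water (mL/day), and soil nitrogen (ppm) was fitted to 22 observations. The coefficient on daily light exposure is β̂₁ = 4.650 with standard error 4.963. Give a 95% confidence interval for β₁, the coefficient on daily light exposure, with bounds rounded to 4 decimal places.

df = n − k − 1 = 22 − 3 − 1 = 18.
t* = t_{0.025, 18} = 2.100922.
Margin = t* × SE = 2.100922 × 4.963 = 10.426876.
CI: 4.650 ± 10.426876 → (-5.7769, 15.0769).
With 95% confidence, each one-unit increase in daily light exposure is associated with a change of between -5.7769 and 15.0769 cm in plant height, holding the other predictors fixed.

(-5.7769, 15.0769)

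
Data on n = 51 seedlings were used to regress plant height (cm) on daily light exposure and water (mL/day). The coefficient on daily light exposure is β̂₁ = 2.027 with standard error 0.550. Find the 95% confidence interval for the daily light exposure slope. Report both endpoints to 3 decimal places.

(0.921, 3.133)

df = n − k − 1 = 51 − 2 − 1 = 48.
t* = t_{0.025, 48} = 2.010635.
Margin = t* × SE = 2.010635 × 0.550 = 1.10585.
CI: 2.027 ± 1.10585 → (0.921, 3.133).
With 95% confidence, each one-unit increase in daily light exposure is associated with a change of between 0.921 and 3.133 cm in plant height, holding the other predictors fixed.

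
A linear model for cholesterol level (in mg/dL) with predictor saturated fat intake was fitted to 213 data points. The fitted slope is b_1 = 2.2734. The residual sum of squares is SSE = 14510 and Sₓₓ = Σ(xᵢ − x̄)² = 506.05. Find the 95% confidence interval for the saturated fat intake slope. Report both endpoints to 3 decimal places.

(1.547, 3.000)

MSE = SSE/(n − 2) = 14510/211 = 68.7678.
SE(b_1) = √(MSE/Sₓₓ) = √(68.7678/506.05) = 0.368634.
df = n − 2 = 211.
t* = t_{0.025, 211} = 1.971271.
Margin = t* × SE = 1.971271 × 0.368634 = 0.72668.
CI: 2.2734 ± 0.72668 → (1.547, 3.000).
With 95% confidence, each one-unit increase in saturated fat intake is associated with a change of between 1.547 and 3.000 mg/dL in cholesterol level.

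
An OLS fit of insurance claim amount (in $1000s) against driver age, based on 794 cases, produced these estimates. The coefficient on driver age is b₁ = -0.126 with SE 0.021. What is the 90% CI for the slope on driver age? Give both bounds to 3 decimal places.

df = n − 2 = 794 − 2 = 792.
t* = t_{0.05, 792} = 1.64678.
Margin = t* × SE = 1.64678 × 0.021 = 0.03458.
CI: -0.126 ± 0.03458 → (-0.161, -0.091).
With 90% confidence, each one-unit increase in driver age is associated with a change of between -0.161 and -0.091 $1000s in insurance claim amount.

(-0.161, -0.091)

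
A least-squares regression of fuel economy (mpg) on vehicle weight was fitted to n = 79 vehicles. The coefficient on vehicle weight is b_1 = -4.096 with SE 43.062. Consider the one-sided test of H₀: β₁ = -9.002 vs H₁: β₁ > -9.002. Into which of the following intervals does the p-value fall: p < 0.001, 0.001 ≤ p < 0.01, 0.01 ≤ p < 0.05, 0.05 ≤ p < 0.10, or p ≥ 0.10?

p ≥ 0.10

t = (-4.096 − (-9.002)) / 43.062 = 0.114.
df = n − 2 = 79 − 2 = 77.
One-sided p = P(T_{77} > t) ≈ 0.4548.
So p ≥ 0.10.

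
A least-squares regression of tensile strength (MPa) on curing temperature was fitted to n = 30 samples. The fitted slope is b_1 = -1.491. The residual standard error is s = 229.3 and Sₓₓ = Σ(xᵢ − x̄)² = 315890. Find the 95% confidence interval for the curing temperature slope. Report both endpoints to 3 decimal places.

SE(b_1) = s/√Sₓₓ = 229.3/√315890 = 0.407977.
df = n − 2 = 28.
t* = t_{0.025, 28} = 2.048407.
Margin = t* × SE = 2.048407 × 0.407977 = 0.83570.
CI: -1.491 ± 0.83570 → (-2.327, -0.655).
With 95% confidence, each one-unit increase in curing temperature is associated with a change of between -2.327 and -0.655 MPa in tensile strength.

(-2.327, -0.655)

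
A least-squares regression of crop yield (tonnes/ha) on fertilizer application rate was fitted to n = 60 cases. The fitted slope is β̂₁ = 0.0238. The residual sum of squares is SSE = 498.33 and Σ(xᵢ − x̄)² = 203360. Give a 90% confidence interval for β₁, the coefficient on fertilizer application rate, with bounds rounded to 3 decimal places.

(0.013, 0.035)

MSE = SSE/(n − 2) = 498.33/58 = 8.5919.
SE(β̂₁) = √(MSE/Sₓₓ) = √(8.5919/203360) = 0.00649998.
df = n − 2 = 58.
t* = t_{0.05, 58} = 1.671553.
Margin = t* × SE = 1.671553 × 0.00649998 = 0.01087.
CI: 0.0238 ± 0.01087 → (0.013, 0.035).
With 90% confidence, each one-unit increase in fertilizer application rate is associated with a change of between 0.013 and 0.035 tonnes/ha in crop yield.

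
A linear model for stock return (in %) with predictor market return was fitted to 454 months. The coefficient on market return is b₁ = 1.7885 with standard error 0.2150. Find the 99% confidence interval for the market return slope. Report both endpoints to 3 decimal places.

df = n − 2 = 454 − 2 = 452.
t* = t_{0.005, 452} = 2.58675.
Margin = t* × SE = 2.58675 × 0.2150 = 0.55615.
CI: 1.7885 ± 0.55615 → (1.232, 2.345).
With 99% confidence, each one-unit increase in market return is associated with a change of between 1.232 and 2.345 % in stock return.

(1.232, 2.345)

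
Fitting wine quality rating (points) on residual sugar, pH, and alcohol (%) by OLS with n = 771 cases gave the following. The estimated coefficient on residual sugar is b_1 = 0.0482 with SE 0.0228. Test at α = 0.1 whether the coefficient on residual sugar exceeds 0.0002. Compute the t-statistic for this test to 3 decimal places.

H₀: β₁ = 0.0002 vs H₁: β₁ > 0.0002.
t = (b_1 − β₁⁰)/SE = (0.0482 − 0.0002) / 0.0228 = 2.105.
df = n − k − 1 = 771 − 3 − 1 = 767.
One-sided p ≈ 0.0178, which is < 0.1, so reject H₀.
There is evidence that the true slope on residual sugar exceeds 0.0002 points per unit, holding the other predictors fixed.

t = 2.105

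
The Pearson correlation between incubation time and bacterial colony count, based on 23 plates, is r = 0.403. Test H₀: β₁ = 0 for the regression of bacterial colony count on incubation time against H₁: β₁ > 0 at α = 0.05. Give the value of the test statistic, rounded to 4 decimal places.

t = r·√(n − 2)/√(1 − r²) = 0.403·√21/√0.837591 = 2.0179.
df = n − 2 = 21.
One-sided p ≈ 0.0283, which is < 0.05, so reject H₀.
There is evidence of a linear association between incubation time and bacterial colony count.

t = 2.0179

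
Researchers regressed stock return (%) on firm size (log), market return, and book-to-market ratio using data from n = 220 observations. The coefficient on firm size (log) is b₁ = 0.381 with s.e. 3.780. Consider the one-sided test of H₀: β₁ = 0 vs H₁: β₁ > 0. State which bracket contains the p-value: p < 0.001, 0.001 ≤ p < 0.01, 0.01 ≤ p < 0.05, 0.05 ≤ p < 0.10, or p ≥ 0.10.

t = 0.381 / 3.780 = 0.101.
df = n − k − 1 = 220 − 3 − 1 = 216.
One-sided p = P(T_{216} > t) ≈ 0.4599.
So p ≥ 0.10.

p ≥ 0.10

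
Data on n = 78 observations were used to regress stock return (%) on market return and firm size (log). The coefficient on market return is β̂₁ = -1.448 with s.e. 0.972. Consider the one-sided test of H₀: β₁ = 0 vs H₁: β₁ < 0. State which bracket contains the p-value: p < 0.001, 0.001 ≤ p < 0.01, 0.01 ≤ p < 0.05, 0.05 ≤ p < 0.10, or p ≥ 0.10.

0.05 ≤ p < 0.10

t = -1.448 / 0.972 = -1.490.
df = n − k − 1 = 78 − 2 − 1 = 75.
One-sided p = P(T_{75} < t) ≈ 0.0702.
So 0.05 ≤ p < 0.10.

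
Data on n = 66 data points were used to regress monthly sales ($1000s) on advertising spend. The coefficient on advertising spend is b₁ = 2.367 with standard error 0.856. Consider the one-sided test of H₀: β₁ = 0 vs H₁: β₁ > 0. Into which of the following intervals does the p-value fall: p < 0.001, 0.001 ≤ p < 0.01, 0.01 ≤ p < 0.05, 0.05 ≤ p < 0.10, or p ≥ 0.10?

t = 2.367 / 0.856 = 2.765.
df = n − 2 = 66 − 2 = 64.
One-sided p = P(T_{64} > t) ≈ 0.0037.
So 0.001 ≤ p < 0.01.

0.001 ≤ p < 0.01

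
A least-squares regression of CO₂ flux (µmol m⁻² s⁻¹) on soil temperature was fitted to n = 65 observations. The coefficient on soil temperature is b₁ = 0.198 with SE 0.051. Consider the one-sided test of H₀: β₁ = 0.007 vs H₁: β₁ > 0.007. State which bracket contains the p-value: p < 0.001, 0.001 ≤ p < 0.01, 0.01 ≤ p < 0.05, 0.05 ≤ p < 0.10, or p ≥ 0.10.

p < 0.001

t = (0.198 − 0.007) / 0.051 = 3.745.
df = n − 2 = 65 − 2 = 63.
One-sided p = P(T_{63} > t) ≈ 0.0002.
So p < 0.001.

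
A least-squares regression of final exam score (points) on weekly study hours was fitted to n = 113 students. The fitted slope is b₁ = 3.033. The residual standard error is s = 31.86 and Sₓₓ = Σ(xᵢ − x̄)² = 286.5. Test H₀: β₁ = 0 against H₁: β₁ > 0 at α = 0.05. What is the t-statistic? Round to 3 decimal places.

t = 1.611

SE(b₁) = s/√Sₓₓ = 31.86/√286.5 = 1.88228.
t = 3.033 / 1.88228 = 1.611.
df = n − 2 = 111.
One-sided p ≈ 0.0550, which is ≥ 0.05, so fail to reject H₀.
The data do not give significant evidence that the true slope on weekly study hours is positive.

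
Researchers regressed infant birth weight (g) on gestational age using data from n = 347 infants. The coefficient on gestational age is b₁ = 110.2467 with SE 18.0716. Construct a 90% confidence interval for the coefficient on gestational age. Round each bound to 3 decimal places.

df = n − 2 = 347 − 2 = 345.
t* = t_{0.05, 345} = 1.649282.
Margin = t* × SE = 1.649282 × 18.0716 = 29.80517.
CI: 110.2467 ± 29.80517 → (80.442, 140.052).
With 90% confidence, each one-unit increase in gestational age is associated with a change of between 80.442 and 140.052 g in infant birth weight.

(80.442, 140.052)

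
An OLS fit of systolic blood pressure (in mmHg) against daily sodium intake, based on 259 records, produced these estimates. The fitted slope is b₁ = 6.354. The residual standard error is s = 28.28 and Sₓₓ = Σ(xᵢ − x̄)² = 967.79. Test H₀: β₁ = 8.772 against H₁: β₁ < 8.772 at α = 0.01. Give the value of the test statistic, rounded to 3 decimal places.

t = -2.660

SE(b₁) = s/√Sₓₓ = 28.28/√967.79 = 0.909052.
t = (6.354 − 8.772) / 0.909052 = -2.660.
df = n − 2 = 257.
One-sided p ≈ 0.0042, which is < 0.01, so reject H₀.
There is evidence that the true slope on daily sodium intake is below 8.772 mmHg per unit.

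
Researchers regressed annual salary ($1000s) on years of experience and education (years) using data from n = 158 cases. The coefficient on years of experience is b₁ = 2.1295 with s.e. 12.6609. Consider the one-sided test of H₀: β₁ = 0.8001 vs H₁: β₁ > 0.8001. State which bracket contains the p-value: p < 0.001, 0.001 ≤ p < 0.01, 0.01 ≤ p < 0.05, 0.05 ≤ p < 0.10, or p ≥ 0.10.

p ≥ 0.10

t = (2.1295 − 0.8001) / 12.6609 = 0.105.
df = n − k − 1 = 158 − 2 − 1 = 155.
One-sided p = P(T_{155} > t) ≈ 0.4583.
So p ≥ 0.10.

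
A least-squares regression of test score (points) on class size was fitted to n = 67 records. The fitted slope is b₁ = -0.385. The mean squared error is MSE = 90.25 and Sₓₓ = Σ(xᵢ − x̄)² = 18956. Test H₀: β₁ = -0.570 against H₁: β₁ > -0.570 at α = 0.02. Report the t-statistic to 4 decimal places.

t = 2.6812

SE(b₁) = √(MSE/Sₓₓ) = √(90.25/18956) = 0.0690002.
t = (-0.385 − (-0.570)) / 0.0690002 = 2.6812.
df = n − 2 = 65.
One-sided p ≈ 0.0046, which is < 0.02, so reject H₀.
There is evidence that the true slope on class size exceeds -0.570 points per unit.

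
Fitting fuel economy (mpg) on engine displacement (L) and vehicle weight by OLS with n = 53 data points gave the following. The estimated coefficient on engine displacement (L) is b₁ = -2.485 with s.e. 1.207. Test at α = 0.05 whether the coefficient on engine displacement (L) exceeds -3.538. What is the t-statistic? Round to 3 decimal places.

H₀: β₁ = -3.538 vs H₁: β₁ > -3.538.
t = (b₁ − β₁⁰)/SE = (-2.485 − (-3.538)) / 1.207 = 0.872.
df = n − k − 1 = 53 − 2 − 1 = 50.
One-sided p ≈ 0.1936, which is ≥ 0.05, so fail to reject H₀.
The data do not give significant evidence that the true slope on engine displacement (L) exceeds -3.538 mpg per unit, holding the other predictors fixed.

t = 0.872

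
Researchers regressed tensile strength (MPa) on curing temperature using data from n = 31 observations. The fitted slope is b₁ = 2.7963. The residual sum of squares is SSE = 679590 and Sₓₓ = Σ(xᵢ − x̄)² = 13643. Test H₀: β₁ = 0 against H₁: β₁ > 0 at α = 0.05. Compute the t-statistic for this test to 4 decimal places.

t = 2.1336

MSE = SSE/(n − 2) = 679590/29 = 23434.1.
SE(b₁) = √(MSE/Sₓₓ) = √(23434.1/13643) = 1.3106.
t = 2.7963 / 1.3106 = 2.1336.
df = n − 2 = 29.
One-sided p ≈ 0.0207, which is < 0.05, so reject H₀.
There is evidence that the true slope on curing temperature is positive.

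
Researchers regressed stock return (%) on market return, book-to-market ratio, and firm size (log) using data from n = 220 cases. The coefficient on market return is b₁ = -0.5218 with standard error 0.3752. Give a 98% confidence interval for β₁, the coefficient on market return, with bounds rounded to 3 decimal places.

(-1.401, 0.358)

df = n − k − 1 = 220 − 3 − 1 = 216.
t* = t_{0.01, 216} = 2.343735.
Margin = t* × SE = 2.343735 × 0.3752 = 0.87937.
CI: -0.5218 ± 0.87937 → (-1.401, 0.358).
With 98% confidence, each one-unit increase in market return is associated with a change of between -1.401 and 0.358 % in stock return, holding the other predictors fixed.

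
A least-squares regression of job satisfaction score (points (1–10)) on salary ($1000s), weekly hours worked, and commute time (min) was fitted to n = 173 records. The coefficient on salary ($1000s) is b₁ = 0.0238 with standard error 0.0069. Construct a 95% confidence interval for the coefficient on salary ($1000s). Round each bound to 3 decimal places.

(0.010, 0.037)

df = n − k − 1 = 173 − 3 − 1 = 169.
t* = t_{0.025, 169} = 1.9741.
Margin = t* × SE = 1.9741 × 0.0069 = 0.01362.
CI: 0.0238 ± 0.01362 → (0.010, 0.037).
With 95% confidence, each one-unit increase in salary ($1000s) is associated with a change of between 0.010 and 0.037 points (1–10) in job satisfaction score, holding the other predictors fixed.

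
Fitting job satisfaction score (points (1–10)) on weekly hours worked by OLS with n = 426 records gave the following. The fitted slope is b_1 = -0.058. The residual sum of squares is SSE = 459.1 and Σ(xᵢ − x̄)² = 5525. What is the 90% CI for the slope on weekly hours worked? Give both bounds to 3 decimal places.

(-0.081, -0.035)

MSE = SSE/(n − 2) = 459.1/424 = 1.08278.
SE(b_1) = √(MSE/Sₓₓ) = √(1.08278/5525) = 0.0139992.
df = n − 2 = 424.
t* = t_{0.05, 424} = 1.648455.
Margin = t* × SE = 1.648455 × 0.0139992 = 0.02308.
CI: -0.058 ± 0.02308 → (-0.081, -0.035).
With 90% confidence, each one-unit increase in weekly hours worked is associated with a change of between -0.081 and -0.035 points (1–10) in job satisfaction score.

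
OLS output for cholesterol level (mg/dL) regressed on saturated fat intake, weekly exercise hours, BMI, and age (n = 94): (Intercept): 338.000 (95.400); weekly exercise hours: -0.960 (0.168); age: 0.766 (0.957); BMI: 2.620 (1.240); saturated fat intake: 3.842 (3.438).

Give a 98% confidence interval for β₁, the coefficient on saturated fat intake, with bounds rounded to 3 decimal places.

(-4.303, 11.987)

Read off: b = 3.842, SE = 3.438 for saturated fat intake.
df = n − k − 1 = 94 − 4 − 1 = 89.
t* = t_{0.01, 89} = 2.368979.
Margin = t* × SE = 2.368979 × 3.438 = 8.14455.
CI: 3.842 ± 8.14455 → (-4.303, 11.987).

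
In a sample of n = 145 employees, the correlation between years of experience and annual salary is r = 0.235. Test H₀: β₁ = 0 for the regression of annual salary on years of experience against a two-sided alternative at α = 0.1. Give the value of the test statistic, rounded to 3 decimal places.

t = 2.891

t = r·√(n − 2)/√(1 − r²) = 0.235·√143/√0.944775 = 2.891.
df = n − 2 = 143.
Two-sided p ≈ 0.0044, which is < 0.1, so reject H₀.
There is evidence of a linear association between years of experience and annual salary.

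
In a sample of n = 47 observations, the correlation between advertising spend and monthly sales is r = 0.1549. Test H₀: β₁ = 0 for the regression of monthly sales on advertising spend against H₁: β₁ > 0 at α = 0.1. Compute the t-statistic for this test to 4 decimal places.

t = 1.0518

t = r·√(n − 2)/√(1 − r²) = 0.1549·√45/√0.976006 = 1.0518.
df = n − 2 = 45.
One-sided p ≈ 0.1493, which is ≥ 0.1, so fail to reject H₀.
The data do not give significant evidence of a linear association between advertising spend and monthly sales.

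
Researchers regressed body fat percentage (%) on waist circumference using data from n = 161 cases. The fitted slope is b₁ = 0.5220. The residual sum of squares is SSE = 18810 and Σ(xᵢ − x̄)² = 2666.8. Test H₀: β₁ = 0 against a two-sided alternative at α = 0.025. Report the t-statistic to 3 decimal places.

t = 2.478

MSE = SSE/(n − 2) = 18810/159 = 118.302.
SE(b₁) = √(MSE/Sₓₓ) = √(118.302/2666.8) = 0.21062.
t = 0.5220 / 0.21062 = 2.478.
df = n − 2 = 159.
Two-sided p ≈ 0.0142, which is < 0.025, so reject H₀.
There is evidence that waist circumference is associated with body fat percentage.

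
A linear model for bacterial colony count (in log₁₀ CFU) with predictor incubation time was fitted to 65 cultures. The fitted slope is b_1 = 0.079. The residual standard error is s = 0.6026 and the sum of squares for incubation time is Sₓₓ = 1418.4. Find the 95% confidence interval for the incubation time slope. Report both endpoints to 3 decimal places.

(0.047, 0.111)

SE(b_1) = s/√Sₓₓ = 0.6026/√1418.4 = 0.0160004.
df = n − 2 = 63.
t* = t_{0.025, 63} = 1.998341.
Margin = t* × SE = 1.998341 × 0.0160004 = 0.03197.
CI: 0.079 ± 0.03197 → (0.047, 0.111).
With 95% confidence, each one-unit increase in incubation time is associated with a change of between 0.047 and 0.111 log₁₀ CFU in bacterial colony count.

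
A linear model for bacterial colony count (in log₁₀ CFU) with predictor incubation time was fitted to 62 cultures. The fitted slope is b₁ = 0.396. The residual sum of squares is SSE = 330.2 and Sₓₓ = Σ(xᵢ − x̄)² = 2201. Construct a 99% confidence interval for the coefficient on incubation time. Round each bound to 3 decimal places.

(0.263, 0.529)

MSE = SSE/(n − 2) = 330.2/60 = 5.50333.
SE(b₁) = √(MSE/Sₓₓ) = √(5.50333/2201) = 0.0500038.
df = n − 2 = 60.
t* = t_{0.005, 60} = 2.660283.
Margin = t* × SE = 2.660283 × 0.0500038 = 0.13302.
CI: 0.396 ± 0.13302 → (0.263, 0.529).
With 99% confidence, each one-unit increase in incubation time is associated with a change of between 0.263 and 0.529 log₁₀ CFU in bacterial colony count.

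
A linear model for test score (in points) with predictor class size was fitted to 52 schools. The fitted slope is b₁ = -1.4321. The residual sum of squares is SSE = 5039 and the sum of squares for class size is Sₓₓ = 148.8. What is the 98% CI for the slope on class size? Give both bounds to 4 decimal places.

MSE = SSE/(n − 2) = 5039/50 = 100.78.
SE(b₁) = √(MSE/Sₓₓ) = √(100.78/148.8) = 0.822973.
df = n − 2 = 50.
t* = t_{0.01, 50} = 2.403272.
Margin = t* × SE = 2.403272 × 0.822973 = 1.977828.
CI: -1.4321 ± 1.977828 → (-3.4099, 0.5457).
With 98% confidence, each one-unit increase in class size is associated with a change of between -3.4099 and 0.5457 points in test score.

(-3.4099, 0.5457)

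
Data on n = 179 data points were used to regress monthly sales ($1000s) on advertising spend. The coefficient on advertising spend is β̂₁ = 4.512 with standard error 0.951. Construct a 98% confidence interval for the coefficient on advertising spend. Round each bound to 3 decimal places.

(2.279, 6.745)

df = n − 2 = 179 − 2 = 177.
t* = t_{0.01, 177} = 2.3476.
Margin = t* × SE = 2.3476 × 0.951 = 2.23257.
CI: 4.512 ± 2.23257 → (2.279, 6.745).
With 98% confidence, each one-unit increase in advertising spend is associated with a change of between 2.279 and 6.745 $1000s in monthly sales.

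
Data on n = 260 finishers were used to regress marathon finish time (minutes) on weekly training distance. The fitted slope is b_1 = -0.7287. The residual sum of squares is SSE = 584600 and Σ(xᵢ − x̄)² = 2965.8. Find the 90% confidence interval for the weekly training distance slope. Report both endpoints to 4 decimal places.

MSE = SSE/(n − 2) = 584600/258 = 2265.89.
SE(b_1) = √(MSE/Sₓₓ) = √(2265.89/2965.8) = 0.874075.
df = n − 2 = 258.
t* = t_{0.05, 258} = 1.650781.
Margin = t* × SE = 1.650781 × 0.874075 = 1.442906.
CI: -0.7287 ± 1.442906 → (-2.1716, 0.7142).
With 90% confidence, each one-unit increase in weekly training distance is associated with a change of between -2.1716 and 0.7142 minutes in marathon finish time.

(-2.1716, 0.7142)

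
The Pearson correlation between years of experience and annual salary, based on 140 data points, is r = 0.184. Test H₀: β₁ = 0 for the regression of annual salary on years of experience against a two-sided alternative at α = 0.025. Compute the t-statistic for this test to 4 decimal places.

t = 2.1991

t = r·√(n − 2)/√(1 − r²) = 0.184·√138/√0.966144 = 2.1991.
df = n − 2 = 138.
Two-sided p ≈ 0.0295, which is ≥ 0.025, so fail to reject H₀.
The data do not give significant evidence of a linear association between years of experience and annual salary.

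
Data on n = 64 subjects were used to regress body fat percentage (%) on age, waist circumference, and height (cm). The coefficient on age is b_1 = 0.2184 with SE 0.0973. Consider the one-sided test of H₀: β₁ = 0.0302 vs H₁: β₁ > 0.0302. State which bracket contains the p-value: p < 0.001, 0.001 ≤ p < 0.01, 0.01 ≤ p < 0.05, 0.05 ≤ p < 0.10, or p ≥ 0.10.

0.01 ≤ p < 0.05

t = (0.2184 − 0.0302) / 0.0973 = 1.934.
df = n − k − 1 = 64 − 3 − 1 = 60.
One-sided p = P(T_{60} > t) ≈ 0.0289.
So 0.01 ≤ p < 0.05.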